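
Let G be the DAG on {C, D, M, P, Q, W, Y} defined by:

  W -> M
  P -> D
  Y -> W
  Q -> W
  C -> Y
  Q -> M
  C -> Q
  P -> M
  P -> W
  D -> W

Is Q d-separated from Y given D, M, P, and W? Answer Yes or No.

5 paths connect Q and Y; each must be blocked for d-separation to hold:
Path 1: Q → M ← W ← Y
  W is a chain here and W is conditioned on, so the path is blocked at W.
Path 2: Q → M ← P → W ← Y
  P is a fork here and P is conditioned on, so the path is blocked at P.
Path 3: Q → M ← P → D → W ← Y
  P is a fork here and P is conditioned on, so the path is blocked at P.
Path 4: Q ← C → Y
  C is a fork and C is not conditioned on — no node blocks this path, so it is active.
Path 5: Q → W ← Y
  W is a collider and W is conditioned on, which opens it — no node blocks this path, so it is active.
At least one path is unblocked, so d-separation fails.

No — Q and Y are not d-separated given {D, M, P, W}.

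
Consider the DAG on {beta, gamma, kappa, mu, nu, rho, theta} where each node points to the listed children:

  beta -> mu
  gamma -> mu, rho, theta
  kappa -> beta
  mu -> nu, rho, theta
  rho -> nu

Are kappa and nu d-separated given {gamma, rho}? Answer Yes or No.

4 paths connect kappa and nu; each must be blocked for d-separation to hold:
Path 1: kappa → beta → mu → nu
  beta is a chain and beta is not conditioned on; mu is a chain and mu is not conditioned on — no node blocks this path, so it is active.
Path 2: kappa → beta → mu → theta ← gamma → rho → nu
  theta is a collider here and neither theta nor any of its descendants is conditioned on, so the collider stays closed — the path is blocked at theta.
Path 3: kappa → beta → mu ← gamma → rho → nu
  gamma is a fork here and gamma is conditioned on, so the path is blocked at gamma.
Path 4: kappa → beta → mu → rho → nu
  rho is a chain here and rho is conditioned on, so the path is blocked at rho.
At least one path is unblocked, so d-separation fails.

No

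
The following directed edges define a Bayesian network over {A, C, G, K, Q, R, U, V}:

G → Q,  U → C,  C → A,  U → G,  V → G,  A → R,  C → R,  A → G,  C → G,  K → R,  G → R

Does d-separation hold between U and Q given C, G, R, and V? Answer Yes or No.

6 paths connect U and Q; each must be blocked for d-separation to hold:
Path 1: U → C → R ← A → G → Q
  C is a chain here and C is conditioned on, so the path is blocked at C.
Path 2: U → C → R ← G → Q
  C is a chain here and C is conditioned on, so the path is blocked at C.
Path 3: U → C → A → R ← G → Q
  C is a chain here and C is conditioned on, so the path is blocked at C.
Path 4: U → C → A → G → Q
  C is a chain here and C is conditioned on, so the path is blocked at C.
Path 5: U → C → G → Q
  C is a chain here and C is conditioned on, so the path is blocked at C.
Path 6: U → G → Q
  G is a chain here and G is conditioned on, so the path is blocked at G.
Every path is blocked, so U and Q are d-separated given {C, G, R, V}.

Yes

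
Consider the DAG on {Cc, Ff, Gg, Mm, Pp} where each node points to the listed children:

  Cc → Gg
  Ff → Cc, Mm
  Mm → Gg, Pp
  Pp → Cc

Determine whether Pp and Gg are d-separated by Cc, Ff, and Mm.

We examine all 4 paths between Pp and Gg:
Path 1: Pp → Cc ← Ff → Mm → Gg
  Ff is a fork here and Ff is conditioned on, so the path is blocked at Ff.
Path 2: Pp → Cc → Gg
  Cc is a chain here and Cc is conditioned on, so the path is blocked at Cc.
Path 3: Pp ← Mm ← Ff → Cc → Gg
  Mm is a chain here and Mm is conditioned on, so the path is blocked at Mm.
Path 4: Pp ← Mm → Gg
  Mm is a fork here and Mm is conditioned on, so the path is blocked at Mm.
Since every path is blocked, d-separation holds.

Yes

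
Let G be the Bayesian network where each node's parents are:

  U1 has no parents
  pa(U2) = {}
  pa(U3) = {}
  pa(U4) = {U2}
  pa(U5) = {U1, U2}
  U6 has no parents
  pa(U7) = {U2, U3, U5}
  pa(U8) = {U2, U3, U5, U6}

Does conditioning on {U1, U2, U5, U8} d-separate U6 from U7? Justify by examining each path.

No

There are 5 undirected paths between U6 and U7; checking each against the conditioning set {U1, U2, U5, U8}:
Path 1: U6 → U8 ← U2 → U7
  U2 is a fork here and U2 is conditioned on, so the path is blocked at U2.
Path 2: U6 → U8 ← U2 → U5 → U7
  U2 is a fork here and U2 is conditioned on, so the path is blocked at U2.
Path 3: U6 → U8 ← U5 → U7
  U5 is a fork here and U5 is conditioned on, so the path is blocked at U5.
Path 4: U6 → U8 ← U5 ← U2 → U7
  U5 is a chain here and U5 is conditioned on, so the path is blocked at U5.
Path 5: U6 → U8 ← U3 → U7
  U8 is a collider and U8 is conditioned on, which opens it; U3 is a fork and U3 is not conditioned on — no node blocks this path, so it is active.
At least one path is unblocked, so d-separation fails.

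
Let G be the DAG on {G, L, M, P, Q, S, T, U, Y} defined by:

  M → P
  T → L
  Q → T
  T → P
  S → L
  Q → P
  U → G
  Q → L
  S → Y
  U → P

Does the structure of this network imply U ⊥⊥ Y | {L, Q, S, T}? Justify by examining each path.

4 paths connect U and Y; each must be blocked for d-separation to hold:
  1. U → P ← Q → L ← S → Y — P:collider[blocks]; Q:fork[blocks]; L:collider[open]; S:fork[blocks] ⇒ blocked
  2. U → P ← Q → T → L ← S → Y — P:collider[blocks]; Q:fork[blocks]; T:chain[blocks]; L:collider[open]; S:fork[blocks] ⇒ blocked
  3. U → P ← T → L ← S → Y — P:collider[blocks]; T:fork[blocks]; L:collider[open]; S:fork[blocks] ⇒ blocked
  4. U → P ← T ← Q → L ← S → Y — P:collider[blocks]; T:chain[blocks]; Q:fork[blocks]; L:collider[open]; S:fork[blocks] ⇒ blocked
All paths are blocked; U ⊥ Y | {L, Q, S, T} holds.

Yes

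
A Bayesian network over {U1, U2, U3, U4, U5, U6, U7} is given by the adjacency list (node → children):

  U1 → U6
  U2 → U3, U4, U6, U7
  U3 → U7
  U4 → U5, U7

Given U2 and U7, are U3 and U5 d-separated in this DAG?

Enumerating the 4 paths from U3 to U5 and testing each for blocking by {U2, U7}:
Path 1: U3 ← U2 → U4 → U5
  U2 is a fork here and U2 is conditioned on, so the path is blocked at U2.
Path 2: U3 ← U2 → U7 ← U4 → U5
  U2 is a fork here and U2 is conditioned on, so the path is blocked at U2.
Path 3: U3 → U7 ← U2 → U4 → U5
  U2 is a fork here and U2 is conditioned on, so the path is blocked at U2.
Path 4: U3 → U7 ← U4 → U5
  U7 is a collider and U7 is conditioned on, which opens it; U4 is a fork and U4 is not conditioned on — no node blocks this path, so it is active.
Since the path U3 → U7 ← U4 → U5 is active, U3 and U5 are not d-separated given {U2, U7}.

No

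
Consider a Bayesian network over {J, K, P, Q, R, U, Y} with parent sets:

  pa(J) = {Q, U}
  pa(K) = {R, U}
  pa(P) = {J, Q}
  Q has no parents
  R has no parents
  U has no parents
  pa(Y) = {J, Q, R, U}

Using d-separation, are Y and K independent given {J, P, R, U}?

5 paths connect Y and K; each must be blocked for d-separation to hold:
  1. Y ← J ← U → K — J:chain[blocks]; U:fork[blocks] ⇒ blocked
  2. Y ← U → K — U:fork[blocks] ⇒ blocked
  3. Y ← Q → J ← U → K — Q:fork[open]; J:collider[open]; U:fork[blocks] ⇒ blocked
  4. Y ← Q → P ← J ← U → K — Q:fork[open]; P:collider[open]; J:chain[blocks]; U:fork[blocks] ⇒ blocked
  5. Y ← R → K — R:fork[blocks] ⇒ blocked
All paths are blocked; Y ⊥ K | {J, P, R, U} holds.

Yes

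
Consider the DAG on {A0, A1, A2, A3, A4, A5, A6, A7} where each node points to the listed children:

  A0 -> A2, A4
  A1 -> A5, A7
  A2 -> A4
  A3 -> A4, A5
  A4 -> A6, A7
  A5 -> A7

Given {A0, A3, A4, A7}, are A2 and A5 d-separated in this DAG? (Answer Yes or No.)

Enumerating the 6 paths from A2 to A5 and testing each for blocking by {A0, A3, A4, A7}:
  1. A2 ← A0 → A4 → A7 ← A1 → A5 — A0:fork[blocks]; A4:chain[blocks]; A7:collider[open]; A1:fork[open] ⇒ blocked
  2. A2 ← A0 → A4 → A7 ← A5 — A0:fork[blocks]; A4:chain[blocks]; A7:collider[open] ⇒ blocked
  3. A2 ← A0 → A4 ← A3 → A5 — A0:fork[blocks]; A4:collider[open]; A3:fork[blocks] ⇒ blocked
  4. A2 → A4 → A7 ← A1 → A5 — A4:chain[blocks]; A7:collider[open]; A1:fork[open] ⇒ blocked
  5. A2 → A4 → A7 ← A5 — A4:chain[blocks]; A7:collider[open] ⇒ blocked
  6. A2 → A4 ← A3 → A5 — A4:collider[open]; A3:fork[blocks] ⇒ blocked
Since every path is blocked, d-separation holds.

Yes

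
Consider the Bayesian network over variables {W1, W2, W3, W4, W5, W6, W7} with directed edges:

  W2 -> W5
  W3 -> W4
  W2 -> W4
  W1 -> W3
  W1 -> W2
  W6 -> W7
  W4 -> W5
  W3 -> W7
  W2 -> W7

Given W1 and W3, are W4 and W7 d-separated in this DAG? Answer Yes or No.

No — W4 and W7 are not d-separated given {W1, W3}.

We examine all 6 paths between W4 and W7:
Path 1: W4 ← W2 ← W1 → W3 → W7
  W1 is a fork here and W1 is conditioned on, so the path is blocked at W1.
Path 2: W4 ← W2 → W7
  W2 is a fork and W2 is not conditioned on — no node blocks this path, so it is active.
Path 3: W4 ← W3 ← W1 → W2 → W7
  W3 is a chain here and W3 is conditioned on, so the path is blocked at W3.
Path 4: W4 ← W3 → W7
  W3 is a fork here and W3 is conditioned on, so the path is blocked at W3.
Path 5: W4 → W5 ← W2 ← W1 → W3 → W7
  W5 is a collider here and neither W5 nor any of its descendants is conditioned on, so the collider stays closed — the path is blocked at W5.
Path 6: W4 → W5 ← W2 → W7
  W5 is a collider here and neither W5 nor any of its descendants is conditioned on, so the collider stays closed — the path is blocked at W5.
Because an active path exists, W4 and W7 are not d-separated.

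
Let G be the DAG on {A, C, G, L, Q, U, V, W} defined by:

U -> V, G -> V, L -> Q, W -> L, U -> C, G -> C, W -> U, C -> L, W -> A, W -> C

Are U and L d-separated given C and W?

Enumerating the 6 paths from U to L and testing each for blocking by {C, W}:
  1. U → C → L — C:chain[blocks] ⇒ blocked
  2. U → C ← W → L — C:collider[open]; W:fork[blocks] ⇒ blocked
  3. U → V ← G → C → L — V:collider[blocks]; G:fork[open]; C:chain[blocks] ⇒ blocked
  4. U → V ← G → C ← W → L — V:collider[blocks]; G:fork[open]; C:collider[open]; W:fork[blocks] ⇒ blocked
  5. U ← W → C → L — W:fork[blocks]; C:chain[blocks] ⇒ blocked
  6. U ← W → L — W:fork[blocks] ⇒ blocked
All paths are blocked; U ⊥ L | {C, W} holds.

Yes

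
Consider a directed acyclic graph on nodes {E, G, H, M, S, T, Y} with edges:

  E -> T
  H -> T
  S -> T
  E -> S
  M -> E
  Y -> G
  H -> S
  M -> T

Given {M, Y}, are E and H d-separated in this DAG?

Yes — E and H are d-separated given {M, Y}.

We examine all 6 paths between E and H:
Path 1: E → T ← S ← H
  T is a collider here and neither T nor any of its descendants is conditioned on, so the collider stays closed — the path is blocked at T.
Path 2: E → T ← H
  T is a collider here and neither T nor any of its descendants is conditioned on, so the collider stays closed — the path is blocked at T.
Path 3: E → S → T ← H
  T is a collider here and neither T nor any of its descendants is conditioned on, so the collider stays closed — the path is blocked at T.
Path 4: E → S ← H
  S is a collider here and neither S nor any of its descendants is conditioned on, so the collider stays closed — the path is blocked at S.
Path 5: E ← M → T ← S ← H
  M is a fork here and M is conditioned on, so the path is blocked at M.
Path 6: E ← M → T ← H
  M is a fork here and M is conditioned on, so the path is blocked at M.
All paths are blocked; E ⊥ H | {M, Y} holds.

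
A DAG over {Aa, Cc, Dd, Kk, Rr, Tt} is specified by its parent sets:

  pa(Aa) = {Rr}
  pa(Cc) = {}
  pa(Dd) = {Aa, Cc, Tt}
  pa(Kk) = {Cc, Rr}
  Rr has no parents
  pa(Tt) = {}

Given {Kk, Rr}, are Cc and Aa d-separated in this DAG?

Yes

There are 2 undirected paths between Cc and Aa; checking each against the conditioning set {Kk, Rr}:
Path 1: Cc → Dd ← Aa
  Dd is a collider here and neither Dd nor any of its descendants is conditioned on, so the collider stays closed — the path is blocked at Dd.
Path 2: Cc → Kk ← Rr → Aa
  Rr is a fork here and Rr is conditioned on, so the path is blocked at Rr.
Every path is blocked, so Cc and Aa are d-separated given {Kk, Rr}.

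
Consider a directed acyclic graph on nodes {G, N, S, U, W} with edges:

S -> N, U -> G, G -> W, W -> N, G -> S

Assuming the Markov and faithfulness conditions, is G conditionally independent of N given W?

2 paths connect G and N; each must be blocked for d-separation to hold:
Path 1: G → S → N
  S is a chain and S is not conditioned on — no node blocks this path, so it is active.
Path 2: G → W → N
  W is a chain here and W is conditioned on, so the path is blocked at W.
Since the path G → S → N is active, G and N are not d-separated given {W}.

No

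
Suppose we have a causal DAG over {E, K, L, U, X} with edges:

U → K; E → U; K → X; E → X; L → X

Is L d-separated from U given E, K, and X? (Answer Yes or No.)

Yes — L and U are d-separated given {E, K, X}.

There are 2 undirected paths between L and U; checking each against the conditioning set {E, K, X}:
  1. L → X ← K ← U — X:collider[open]; K:chain[blocks] ⇒ blocked
  2. L → X ← E → U — X:collider[open]; E:fork[blocks] ⇒ blocked
Every path is blocked, so L and U are d-separated given {E, K, X}.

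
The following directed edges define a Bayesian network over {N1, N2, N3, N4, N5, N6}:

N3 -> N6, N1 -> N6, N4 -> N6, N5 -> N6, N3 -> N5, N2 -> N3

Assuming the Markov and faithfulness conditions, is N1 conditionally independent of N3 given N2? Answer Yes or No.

Yes

Enumerating the 2 paths from N1 to N3 and testing each for blocking by {N2}:
Path 1: N1 → N6 ← N3
  N6 is a collider here and neither N6 nor any of its descendants is conditioned on, so the collider stays closed — the path is blocked at N6.
Path 2: N1 → N6 ← N5 ← N3
  N6 is a collider here and neither N6 nor any of its descendants is conditioned on, so the collider stays closed — the path is blocked at N6.
All paths are blocked; N1 ⊥ N3 | {N2} holds.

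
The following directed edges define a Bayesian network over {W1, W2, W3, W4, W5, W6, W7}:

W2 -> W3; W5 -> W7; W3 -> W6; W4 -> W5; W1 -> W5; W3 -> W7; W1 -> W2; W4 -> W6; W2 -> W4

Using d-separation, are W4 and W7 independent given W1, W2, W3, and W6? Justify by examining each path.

There are 6 undirected paths between W4 and W7; checking each against the conditioning set {W1, W2, W3, W6}:
  1. W4 → W5 → W7 — W5:chain[open] ⇒ active
  2. W4 → W5 ← W1 → W2 → W3 → W7 — W5:collider[blocks]; W1:fork[blocks]; W2:chain[blocks]; W3:chain[blocks] ⇒ blocked
  3. W4 → W6 ← W3 → W7 — W6:collider[open]; W3:fork[blocks] ⇒ blocked
  4. W4 → W6 ← W3 ← W2 ← W1 → W5 → W7 — W6:collider[open]; W3:chain[blocks]; W2:chain[blocks]; W1:fork[blocks]; W5:chain[open] ⇒ blocked
  5. W4 ← W2 ← W1 → W5 → W7 — W2:chain[blocks]; W1:fork[blocks]; W5:chain[open] ⇒ blocked
  6. W4 ← W2 → W3 → W7 — W2:fork[blocks]; W3:chain[blocks] ⇒ blocked
Because an active path exists, W4 and W7 are not d-separated.

No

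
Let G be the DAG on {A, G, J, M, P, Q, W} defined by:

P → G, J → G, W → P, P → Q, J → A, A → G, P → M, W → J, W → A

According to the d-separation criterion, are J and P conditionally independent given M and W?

Yes

We examine all 6 paths between J and P:
  1. J → G ← P — G:collider[blocks] ⇒ blocked
  2. J → G ← A ← W → P — G:collider[blocks]; A:chain[open]; W:fork[blocks] ⇒ blocked
  3. J ← W → P — W:fork[blocks] ⇒ blocked
  4. J ← W → A → G ← P — W:fork[blocks]; A:chain[open]; G:collider[blocks] ⇒ blocked
  5. J → A → G ← P — A:chain[open]; G:collider[blocks] ⇒ blocked
  6. J → A ← W → P — A:collider[blocks]; W:fork[blocks] ⇒ blocked
Since every path is blocked, d-separation holds.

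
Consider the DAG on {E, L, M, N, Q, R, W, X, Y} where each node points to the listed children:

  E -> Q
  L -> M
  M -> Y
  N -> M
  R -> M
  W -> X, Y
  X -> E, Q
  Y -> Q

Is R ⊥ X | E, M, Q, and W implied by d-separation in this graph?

Yes — R and X are d-separated given {E, M, Q, W}.

We examine all 3 paths between R and X:
  1. R → M → Y → Q ← E ← X — M:chain[blocks]; Y:chain[open]; Q:collider[open]; E:chain[blocks] ⇒ blocked
  2. R → M → Y → Q ← X — M:chain[blocks]; Y:chain[open]; Q:collider[open] ⇒ blocked
  3. R → M → Y ← W → X — M:chain[blocks]; Y:collider[open]; W:fork[blocks] ⇒ blocked
Since every path is blocked, d-separation holds.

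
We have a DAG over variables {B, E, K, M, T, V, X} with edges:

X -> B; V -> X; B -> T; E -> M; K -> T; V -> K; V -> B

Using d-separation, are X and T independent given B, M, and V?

We examine all 4 paths between X and T:
Path 1: X ← V → K → T
  V is a fork here and V is conditioned on, so the path is blocked at V.
Path 2: X ← V → B → T
  V is a fork here and V is conditioned on, so the path is blocked at V.
Path 3: X → B ← V → K → T
  V is a fork here and V is conditioned on, so the path is blocked at V.
Path 4: X → B → T
  B is a chain here and B is conditioned on, so the path is blocked at B.
Every path is blocked, so X and T are d-separated given {B, M, V}.

Yes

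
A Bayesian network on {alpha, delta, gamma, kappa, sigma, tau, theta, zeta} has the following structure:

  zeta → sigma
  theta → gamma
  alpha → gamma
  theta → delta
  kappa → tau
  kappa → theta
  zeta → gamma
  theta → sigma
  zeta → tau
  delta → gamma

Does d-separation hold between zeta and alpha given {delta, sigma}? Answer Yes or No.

5 paths connect zeta and alpha; each must be blocked for d-separation to hold:
  1. zeta → sigma ← theta → delta → gamma ← alpha — sigma:collider[open]; theta:fork[open]; delta:chain[blocks]; gamma:collider[blocks] ⇒ blocked
  2. zeta → sigma ← theta → gamma ← alpha — sigma:collider[open]; theta:fork[open]; gamma:collider[blocks] ⇒ blocked
  3. zeta → gamma ← alpha — gamma:collider[blocks] ⇒ blocked
  4. zeta → tau ← kappa → theta → delta → gamma ← alpha — tau:collider[blocks]; kappa:fork[open]; theta:chain[open]; delta:chain[blocks]; gamma:collider[blocks] ⇒ blocked
  5. zeta → tau ← kappa → theta → gamma ← alpha — tau:collider[blocks]; kappa:fork[open]; theta:chain[open]; gamma:collider[blocks] ⇒ blocked
All paths are blocked; zeta ⊥ alpha | {delta, sigma} holds.

Yes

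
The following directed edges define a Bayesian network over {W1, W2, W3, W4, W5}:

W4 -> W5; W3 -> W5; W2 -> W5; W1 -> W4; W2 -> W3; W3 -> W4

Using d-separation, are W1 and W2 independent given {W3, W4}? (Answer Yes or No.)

Yes

There are 4 undirected paths between W1 and W2; checking each against the conditioning set {W3, W4}:
Path 1: W1 → W4 → W5 ← W3 ← W2
  W4 is a chain here and W4 is conditioned on, so the path is blocked at W4.
Path 2: W1 → W4 → W5 ← W2
  W4 is a chain here and W4 is conditioned on, so the path is blocked at W4.
Path 3: W1 → W4 ← W3 → W5 ← W2
  W3 is a fork here and W3 is conditioned on, so the path is blocked at W3.
Path 4: W1 → W4 ← W3 ← W2
  W3 is a chain here and W3 is conditioned on, so the path is blocked at W3.
Every path is blocked, so W1 and W2 are d-separated given {W3, W4}.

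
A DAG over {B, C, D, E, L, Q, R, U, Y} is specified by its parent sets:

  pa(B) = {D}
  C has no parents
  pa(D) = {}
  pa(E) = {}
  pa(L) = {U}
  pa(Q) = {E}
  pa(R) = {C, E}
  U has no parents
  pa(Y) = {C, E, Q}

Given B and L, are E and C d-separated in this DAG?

We examine all 3 paths between E and C:
Path 1: E → Y ← C
  Y is a collider here and neither Y nor any of its descendants is conditioned on, so the collider stays closed — the path is blocked at Y.
Path 2: E → R ← C
  R is a collider here and neither R nor any of its descendants is conditioned on, so the collider stays closed — the path is blocked at R.
Path 3: E → Q → Y ← C
  Y is a collider here and neither Y nor any of its descendants is conditioned on, so the collider stays closed — the path is blocked at Y.
Every path is blocked, so E and C are d-separated given {B, L}.

Yes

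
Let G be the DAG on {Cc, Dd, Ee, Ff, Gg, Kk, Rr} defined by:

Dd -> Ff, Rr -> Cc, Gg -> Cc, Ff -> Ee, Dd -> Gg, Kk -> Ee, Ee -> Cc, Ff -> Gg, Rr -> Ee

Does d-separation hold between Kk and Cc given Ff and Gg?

There are 4 undirected paths between Kk and Cc; checking each against the conditioning set {Ff, Gg}:
  1. Kk → Ee → Cc — Ee:chain[open] ⇒ active
  2. Kk → Ee ← Rr → Cc — Ee:collider[blocks]; Rr:fork[open] ⇒ blocked
  3. Kk → Ee ← Ff ← Dd → Gg → Cc — Ee:collider[blocks]; Ff:chain[blocks]; Dd:fork[open]; Gg:chain[blocks] ⇒ blocked
  4. Kk → Ee ← Ff → Gg → Cc — Ee:collider[blocks]; Ff:fork[blocks]; Gg:chain[blocks] ⇒ blocked
Since the path Kk → Ee → Cc is active, Kk and Cc are not d-separated given {Ff, Gg}.

No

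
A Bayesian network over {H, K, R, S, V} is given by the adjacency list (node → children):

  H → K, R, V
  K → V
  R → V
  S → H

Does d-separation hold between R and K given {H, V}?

No

4 paths connect R and K; each must be blocked for d-separation to hold:
  1. R → V ← K — V:collider[open] ⇒ active
  2. R → V ← H → K — V:collider[open]; H:fork[blocks] ⇒ blocked
  3. R ← H → V ← K — H:fork[blocks]; V:collider[open] ⇒ blocked
  4. R ← H → K — H:fork[blocks] ⇒ blocked
At least one path is unblocked, so d-separation fails.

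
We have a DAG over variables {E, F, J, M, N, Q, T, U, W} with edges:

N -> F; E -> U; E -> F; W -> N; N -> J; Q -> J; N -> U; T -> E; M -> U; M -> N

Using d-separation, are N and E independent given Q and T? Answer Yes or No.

We examine all 3 paths between N and E:
  1. N → F ← E — F:collider[blocks] ⇒ blocked
  2. N ← M → U ← E — M:fork[open]; U:collider[blocks] ⇒ blocked
  3. N → U ← E — U:collider[blocks] ⇒ blocked
All paths are blocked; N ⊥ E | {Q, T} holds.

Yes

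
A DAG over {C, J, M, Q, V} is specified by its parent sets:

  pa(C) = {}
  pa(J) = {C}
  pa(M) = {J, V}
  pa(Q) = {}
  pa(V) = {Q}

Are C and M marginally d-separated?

No

Only one path connects C and M:
Path 1: C → J → M
  J is a chain and J is not conditioned on — no node blocks this path, so it is active.
At least one path is unblocked, so d-separation fails.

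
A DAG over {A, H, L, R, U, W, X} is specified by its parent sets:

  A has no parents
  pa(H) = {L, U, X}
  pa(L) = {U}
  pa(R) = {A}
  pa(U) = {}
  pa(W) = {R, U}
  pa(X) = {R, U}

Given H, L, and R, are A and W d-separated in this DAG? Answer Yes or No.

We examine all 4 paths between A and W:
Path 1: A → R → X → H ← L ← U → W
  R is a chain here and R is conditioned on, so the path is blocked at R.
Path 2: A → R → X → H ← U → W
  R is a chain here and R is conditioned on, so the path is blocked at R.
Path 3: A → R → X ← U → W
  R is a chain here and R is conditioned on, so the path is blocked at R.
Path 4: A → R → W
  R is a chain here and R is conditioned on, so the path is blocked at R.
All paths are blocked; A ⊥ W | {H, L, R} holds.

Yes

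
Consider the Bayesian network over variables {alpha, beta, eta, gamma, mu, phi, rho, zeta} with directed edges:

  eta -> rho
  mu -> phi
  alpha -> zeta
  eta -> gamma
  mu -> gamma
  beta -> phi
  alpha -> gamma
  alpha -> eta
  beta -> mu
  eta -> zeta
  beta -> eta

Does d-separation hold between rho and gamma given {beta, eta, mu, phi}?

Yes

5 paths connect rho and gamma; each must be blocked for d-separation to hold:
  1. rho ← eta ← alpha → gamma — eta:chain[blocks]; alpha:fork[open] ⇒ blocked
  2. rho ← eta → zeta ← alpha → gamma — eta:fork[blocks]; zeta:collider[blocks]; alpha:fork[open] ⇒ blocked
  3. rho ← eta → gamma — eta:fork[blocks] ⇒ blocked
  4. rho ← eta ← beta → mu → gamma — eta:chain[blocks]; beta:fork[blocks]; mu:chain[blocks] ⇒ blocked
  5. rho ← eta ← beta → phi ← mu → gamma — eta:chain[blocks]; beta:fork[blocks]; phi:collider[open]; mu:fork[blocks] ⇒ blocked
All paths are blocked; rho ⊥ gamma | {beta, eta, mu, phi} holds.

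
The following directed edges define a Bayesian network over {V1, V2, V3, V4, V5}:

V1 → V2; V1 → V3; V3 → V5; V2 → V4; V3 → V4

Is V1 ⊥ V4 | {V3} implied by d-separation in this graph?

There are 2 undirected paths between V1 and V4; checking each against the conditioning set {V3}:
  1. V1 → V2 → V4 — V2:chain[open] ⇒ active
  2. V1 → V3 → V4 — V3:chain[blocks] ⇒ blocked
Since the path V1 → V2 → V4 is active, V1 and V4 are not d-separated given {V3}.

No — V1 and V4 are not d-separated given {V3}.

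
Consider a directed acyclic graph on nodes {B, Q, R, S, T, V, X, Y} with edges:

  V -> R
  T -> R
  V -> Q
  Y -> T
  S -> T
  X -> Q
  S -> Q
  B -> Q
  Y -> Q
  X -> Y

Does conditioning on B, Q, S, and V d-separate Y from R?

Enumerating the 6 paths from Y to R and testing each for blocking by {B, Q, S, V}:
Path 1: Y ← X → Q ← V → R
  V is a fork here and V is conditioned on, so the path is blocked at V.
Path 2: Y ← X → Q ← S → T → R
  S is a fork here and S is conditioned on, so the path is blocked at S.
Path 3: Y → Q ← V → R
  V is a fork here and V is conditioned on, so the path is blocked at V.
Path 4: Y → Q ← S → T → R
  S is a fork here and S is conditioned on, so the path is blocked at S.
Path 5: Y → T → R
  T is a chain and T is not conditioned on — no node blocks this path, so it is active.
Path 6: Y → T ← S → Q ← V → R
  T is a collider here and neither T nor any of its descendants is conditioned on, so the collider stays closed — the path is blocked at T.
Because an active path exists, Y and R are not d-separated.

No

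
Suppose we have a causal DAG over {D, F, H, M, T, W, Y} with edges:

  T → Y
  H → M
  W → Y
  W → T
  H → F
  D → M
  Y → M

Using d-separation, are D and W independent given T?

We examine all 2 paths between D and W:
  1. D → M ← Y ← T ← W — M:collider[blocks]; Y:chain[open]; T:chain[blocks] ⇒ blocked
  2. D → M ← Y ← W — M:collider[blocks]; Y:chain[open] ⇒ blocked
Every path is blocked, so D and W are d-separated given {T}.

Yes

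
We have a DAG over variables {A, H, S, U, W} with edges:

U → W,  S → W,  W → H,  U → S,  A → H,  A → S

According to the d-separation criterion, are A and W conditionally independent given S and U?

3 paths connect A and W; each must be blocked for d-separation to hold:
Path 1: A → S → W
  S is a chain here and S is conditioned on, so the path is blocked at S.
Path 2: A → S ← U → W
  U is a fork here and U is conditioned on, so the path is blocked at U.
Path 3: A → H ← W
  H is a collider here and neither H nor any of its descendants is conditioned on, so the collider stays closed — the path is blocked at H.
Since every path is blocked, d-separation holds.

Yes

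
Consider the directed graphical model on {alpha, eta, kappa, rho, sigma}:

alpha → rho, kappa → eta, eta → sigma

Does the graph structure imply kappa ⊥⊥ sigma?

The only undirected path from kappa to sigma is:
Path 1: kappa → eta → sigma
  eta is a chain and eta is not conditioned on — no node blocks this path, so it is active.
At least one path is unblocked, so d-separation fails.

No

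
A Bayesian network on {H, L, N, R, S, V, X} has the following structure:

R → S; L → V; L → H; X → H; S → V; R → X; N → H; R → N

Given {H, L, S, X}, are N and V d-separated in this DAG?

Yes

There are 4 undirected paths between N and V; checking each against the conditioning set {H, L, S, X}:
  1. N → H ← L → V — H:collider[open]; L:fork[blocks] ⇒ blocked
  2. N → H ← X ← R → S → V — H:collider[open]; X:chain[blocks]; R:fork[open]; S:chain[blocks] ⇒ blocked
  3. N ← R → X → H ← L → V — R:fork[open]; X:chain[blocks]; H:collider[open]; L:fork[blocks] ⇒ blocked
  4. N ← R → S → V — R:fork[open]; S:chain[blocks] ⇒ blocked
All paths are blocked; N ⊥ V | {H, L, S, X} holds.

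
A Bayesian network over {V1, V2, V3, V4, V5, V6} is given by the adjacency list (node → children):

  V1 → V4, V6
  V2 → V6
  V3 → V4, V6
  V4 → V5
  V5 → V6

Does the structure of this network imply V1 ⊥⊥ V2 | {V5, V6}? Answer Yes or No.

We examine all 3 paths between V1 and V2:
  1. V1 → V6 ← V2 — V6:collider[open] ⇒ active
  2. V1 → V4 ← V3 → V6 ← V2 — V4:collider[open]; V3:fork[open]; V6:collider[open] ⇒ active
  3. V1 → V4 → V5 → V6 ← V2 — V4:chain[open]; V5:chain[blocks]; V6:collider[open] ⇒ blocked
Since the path V1 → V6 ← V2 is active, V1 and V2 are not d-separated given {V5, V6}.

No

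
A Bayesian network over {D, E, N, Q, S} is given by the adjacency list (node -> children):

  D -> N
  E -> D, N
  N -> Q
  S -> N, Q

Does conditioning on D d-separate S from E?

Yes — S and E are d-separated given {D}.

Enumerating the 4 paths from S to E and testing each for blocking by {D}:
  1. S → Q ← N ← E — Q:collider[blocks]; N:chain[open] ⇒ blocked
  2. S → Q ← N ← D ← E — Q:collider[blocks]; N:chain[open]; D:chain[blocks] ⇒ blocked
  3. S → N ← E — N:collider[blocks] ⇒ blocked
  4. S → N ← D ← E — N:collider[blocks]; D:chain[blocks] ⇒ blocked
All paths are blocked; S ⊥ E | {D} holds.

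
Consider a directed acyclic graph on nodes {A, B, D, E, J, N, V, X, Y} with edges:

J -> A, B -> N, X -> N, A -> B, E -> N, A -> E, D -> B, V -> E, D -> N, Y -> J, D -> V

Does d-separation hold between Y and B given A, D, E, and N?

Enumerating the 5 paths from Y to B and testing each for blocking by {A, D, E, N}:
Path 1: Y → J → A → E ← V ← D → N ← B
  A is a chain here and A is conditioned on, so the path is blocked at A.
Path 2: Y → J → A → E ← V ← D → B
  A is a chain here and A is conditioned on, so the path is blocked at A.
Path 3: Y → J → A → E → N ← D → B
  A is a chain here and A is conditioned on, so the path is blocked at A.
Path 4: Y → J → A → E → N ← B
  A is a chain here and A is conditioned on, so the path is blocked at A.
Path 5: Y → J → A → B
  A is a chain here and A is conditioned on, so the path is blocked at A.
Every path is blocked, so Y and B are d-separated given {A, D, E, N}.

Yes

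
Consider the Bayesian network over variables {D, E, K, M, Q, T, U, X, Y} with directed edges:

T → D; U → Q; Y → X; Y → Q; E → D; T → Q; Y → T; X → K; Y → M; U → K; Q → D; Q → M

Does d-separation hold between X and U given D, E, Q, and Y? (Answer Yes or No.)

We examine all 5 paths between X and U:
Path 1: X → K ← U
  K is a collider here and neither K nor any of its descendants is conditioned on, so the collider stays closed — the path is blocked at K.
Path 2: X ← Y → T → D ← Q ← U
  Y is a fork here and Y is conditioned on, so the path is blocked at Y.
Path 3: X ← Y → T → Q ← U
  Y is a fork here and Y is conditioned on, so the path is blocked at Y.
Path 4: X ← Y → M ← Q ← U
  Y is a fork here and Y is conditioned on, so the path is blocked at Y.
Path 5: X ← Y → Q ← U
  Y is a fork here and Y is conditioned on, so the path is blocked at Y.
All paths are blocked; X ⊥ U | {D, E, Q, Y} holds.

Yes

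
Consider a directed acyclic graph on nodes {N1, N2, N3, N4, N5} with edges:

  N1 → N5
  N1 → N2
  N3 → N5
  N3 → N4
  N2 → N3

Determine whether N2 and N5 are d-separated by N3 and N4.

Enumerating the 2 paths from N2 to N5 and testing each for blocking by {N3, N4}:
  1. N2 → N3 → N5 — N3:chain[blocks] ⇒ blocked
  2. N2 ← N1 → N5 — N1:fork[open] ⇒ active
At least one path is unblocked, so d-separation fails.

No — N2 and N5 are not d-separated given {N3, N4}.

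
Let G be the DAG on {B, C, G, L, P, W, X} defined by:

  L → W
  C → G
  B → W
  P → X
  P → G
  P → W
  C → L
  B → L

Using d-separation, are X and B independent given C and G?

Yes

We examine all 4 paths between X and B:
Path 1: X ← P → W ← L ← B
  W is a collider here and neither W nor any of its descendants is conditioned on, so the collider stays closed — the path is blocked at W.
Path 2: X ← P → W ← B
  W is a collider here and neither W nor any of its descendants is conditioned on, so the collider stays closed — the path is blocked at W.
Path 3: X ← P → G ← C → L → W ← B
  C is a fork here and C is conditioned on, so the path is blocked at C.
Path 4: X ← P → G ← C → L ← B
  C is a fork here and C is conditioned on, so the path is blocked at C.
Since every path is blocked, d-separation holds.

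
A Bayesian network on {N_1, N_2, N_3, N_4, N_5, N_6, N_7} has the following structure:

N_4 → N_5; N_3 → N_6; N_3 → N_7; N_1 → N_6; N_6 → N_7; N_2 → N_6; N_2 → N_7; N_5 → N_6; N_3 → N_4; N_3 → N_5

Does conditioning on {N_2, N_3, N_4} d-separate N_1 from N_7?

We examine all 5 paths between N_1 and N_7:
Path 1: N_1 → N_6 ← N_3 → N_7
  N_6 is a collider here and neither N_6 nor any of its descendants is conditioned on, so the collider stays closed — the path is blocked at N_6.
Path 2: N_1 → N_6 → N_7
  N_6 is a chain and N_6 is not conditioned on — no node blocks this path, so it is active.
Path 3: N_1 → N_6 ← N_2 → N_7
  N_6 is a collider here and neither N_6 nor any of its descendants is conditioned on, so the collider stays closed — the path is blocked at N_6.
Path 4: N_1 → N_6 ← N_5 ← N_3 → N_7
  N_6 is a collider here and neither N_6 nor any of its descendants is conditioned on, so the collider stays closed — the path is blocked at N_6.
Path 5: N_1 → N_6 ← N_5 ← N_4 ← N_3 → N_7
  N_6 is a collider here and neither N_6 nor any of its descendants is conditioned on, so the collider stays closed — the path is blocked at N_6.
Because an active path exists, N_1 and N_7 are not d-separated.

No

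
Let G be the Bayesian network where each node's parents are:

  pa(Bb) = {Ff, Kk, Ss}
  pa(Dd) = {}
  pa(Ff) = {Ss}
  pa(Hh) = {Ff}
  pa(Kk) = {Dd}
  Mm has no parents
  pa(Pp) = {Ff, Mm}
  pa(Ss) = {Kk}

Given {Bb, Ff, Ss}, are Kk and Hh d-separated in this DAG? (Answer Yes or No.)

Yes — Kk and Hh are d-separated given {Bb, Ff, Ss}.

There are 4 undirected paths between Kk and Hh; checking each against the conditioning set {Bb, Ff, Ss}:
Path 1: Kk → Ss → Ff → Hh
  Ss is a chain here and Ss is conditioned on, so the path is blocked at Ss.
Path 2: Kk → Ss → Bb ← Ff → Hh
  Ss is a chain here and Ss is conditioned on, so the path is blocked at Ss.
Path 3: Kk → Bb ← Ss → Ff → Hh
  Ss is a fork here and Ss is conditioned on, so the path is blocked at Ss.
Path 4: Kk → Bb ← Ff → Hh
  Ff is a fork here and Ff is conditioned on, so the path is blocked at Ff.
Since every path is blocked, d-separation holds.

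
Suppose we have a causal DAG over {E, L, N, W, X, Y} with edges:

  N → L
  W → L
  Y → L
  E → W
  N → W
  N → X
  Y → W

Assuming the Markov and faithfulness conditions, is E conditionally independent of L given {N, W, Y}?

There are 3 undirected paths between E and L; checking each against the conditioning set {N, W, Y}:
Path 1: E → W → L
  W is a chain here and W is conditioned on, so the path is blocked at W.
Path 2: E → W ← Y → L
  Y is a fork here and Y is conditioned on, so the path is blocked at Y.
Path 3: E → W ← N → L
  N is a fork here and N is conditioned on, so the path is blocked at N.
Every path is blocked, so E and L are d-separated given {N, W, Y}.

Yes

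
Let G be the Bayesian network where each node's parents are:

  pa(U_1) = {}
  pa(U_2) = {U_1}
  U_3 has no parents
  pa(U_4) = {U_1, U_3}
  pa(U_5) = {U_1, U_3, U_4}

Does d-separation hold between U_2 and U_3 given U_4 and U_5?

No

We examine all 4 paths between U_2 and U_3:
Path 1: U_2 ← U_1 → U_5 ← U_3
  U_1 is a fork and U_1 is not conditioned on; U_5 is a collider and U_5 is conditioned on, which opens it — no node blocks this path, so it is active.
Path 2: U_2 ← U_1 → U_5 ← U_4 ← U_3
  U_4 is a chain here and U_4 is conditioned on, so the path is blocked at U_4.
Path 3: U_2 ← U_1 → U_4 → U_5 ← U_3
  U_4 is a chain here and U_4 is conditioned on, so the path is blocked at U_4.
Path 4: U_2 ← U_1 → U_4 ← U_3
  U_1 is a fork and U_1 is not conditioned on; U_4 is a collider and U_4 is conditioned on, which opens it — no node blocks this path, so it is active.
Since the path U_2 ← U_1 → U_5 ← U_3 is active, U_2 and U_3 are not d-separated given {U_4, U_5}.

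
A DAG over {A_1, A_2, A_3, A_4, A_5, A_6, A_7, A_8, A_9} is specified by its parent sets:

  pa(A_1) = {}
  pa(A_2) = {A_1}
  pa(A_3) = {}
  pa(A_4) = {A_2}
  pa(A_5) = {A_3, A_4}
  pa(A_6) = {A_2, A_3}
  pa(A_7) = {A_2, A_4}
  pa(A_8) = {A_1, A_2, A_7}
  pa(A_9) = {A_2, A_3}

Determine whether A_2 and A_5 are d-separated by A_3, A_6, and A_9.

No — A_2 and A_5 are not d-separated given {A_3, A_6, A_9}.

Enumerating the 6 paths from A_2 to A_5 and testing each for blocking by {A_3, A_6, A_9}:
Path 1: A_2 → A_9 ← A_3 → A_5
  A_3 is a fork here and A_3 is conditioned on, so the path is blocked at A_3.
Path 2: A_2 ← A_1 → A_8 ← A_7 ← A_4 → A_5
  A_8 is a collider here and neither A_8 nor any of its descendants is conditioned on, so the collider stays closed — the path is blocked at A_8.
Path 3: A_2 → A_6 ← A_3 → A_5
  A_3 is a fork here and A_3 is conditioned on, so the path is blocked at A_3.
Path 4: A_2 → A_7 ← A_4 → A_5
  A_7 is a collider here and neither A_7 nor any of its descendants is conditioned on, so the collider stays closed — the path is blocked at A_7.
Path 5: A_2 → A_4 → A_5
  A_4 is a chain and A_4 is not conditioned on — no node blocks this path, so it is active.
Path 6: A_2 → A_8 ← A_7 ← A_4 → A_5
  A_8 is a collider here and neither A_8 nor any of its descendants is conditioned on, so the collider stays closed — the path is blocked at A_8.
At least one path is unblocked, so d-separation fails.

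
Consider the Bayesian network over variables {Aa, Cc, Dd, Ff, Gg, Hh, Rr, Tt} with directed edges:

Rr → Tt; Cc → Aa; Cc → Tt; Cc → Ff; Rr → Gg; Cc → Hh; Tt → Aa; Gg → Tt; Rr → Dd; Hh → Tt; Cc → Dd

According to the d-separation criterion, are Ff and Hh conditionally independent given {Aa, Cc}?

Yes

There are 5 undirected paths between Ff and Hh; checking each against the conditioning set {Aa, Cc}:
Path 1: Ff ← Cc → Hh
  Cc is a fork here and Cc is conditioned on, so the path is blocked at Cc.
Path 2: Ff ← Cc → Aa ← Tt ← Hh
  Cc is a fork here and Cc is conditioned on, so the path is blocked at Cc.
Path 3: Ff ← Cc → Tt ← Hh
  Cc is a fork here and Cc is conditioned on, so the path is blocked at Cc.
Path 4: Ff ← Cc → Dd ← Rr → Gg → Tt ← Hh
  Cc is a fork here and Cc is conditioned on, so the path is blocked at Cc.
Path 5: Ff ← Cc → Dd ← Rr → Tt ← Hh
  Cc is a fork here and Cc is conditioned on, so the path is blocked at Cc.
Every path is blocked, so Ff and Hh are d-separated given {Aa, Cc}.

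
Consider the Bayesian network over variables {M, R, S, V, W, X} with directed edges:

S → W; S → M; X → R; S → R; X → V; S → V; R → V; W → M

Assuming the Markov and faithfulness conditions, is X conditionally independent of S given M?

Yes

We examine all 4 paths between X and S:
Path 1: X → R ← S
  R is a collider here and neither R nor any of its descendants is conditioned on, so the collider stays closed — the path is blocked at R.
Path 2: X → R → V ← S
  V is a collider here and neither V nor any of its descendants is conditioned on, so the collider stays closed — the path is blocked at V.
Path 3: X → V ← R ← S
  V is a collider here and neither V nor any of its descendants is conditioned on, so the collider stays closed — the path is blocked at V.
Path 4: X → V ← S
  V is a collider here and neither V nor any of its descendants is conditioned on, so the collider stays closed — the path is blocked at V.
All paths are blocked; X ⊥ S | {M} holds.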